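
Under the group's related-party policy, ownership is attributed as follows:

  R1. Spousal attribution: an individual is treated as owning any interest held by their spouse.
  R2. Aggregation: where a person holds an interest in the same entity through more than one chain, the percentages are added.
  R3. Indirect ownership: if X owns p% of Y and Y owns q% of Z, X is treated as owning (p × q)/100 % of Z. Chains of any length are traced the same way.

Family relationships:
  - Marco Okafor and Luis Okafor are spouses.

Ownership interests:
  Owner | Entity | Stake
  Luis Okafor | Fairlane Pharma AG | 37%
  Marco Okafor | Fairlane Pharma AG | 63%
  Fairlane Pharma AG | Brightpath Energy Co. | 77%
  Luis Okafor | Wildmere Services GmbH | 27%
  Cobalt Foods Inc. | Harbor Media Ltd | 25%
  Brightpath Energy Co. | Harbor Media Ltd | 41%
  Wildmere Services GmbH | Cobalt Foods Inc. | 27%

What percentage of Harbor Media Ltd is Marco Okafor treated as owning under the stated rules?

By spousal attribution (R1), Marco Okafor is treated as also owning Luis Okafor's interest in Fairlane Pharma AG, giving 63% + 37% = 100%.
By spousal attribution (R1), Marco Okafor is treated as owning Luis Okafor's 27% interest in Wildmere Services GmbH.
Chain via Fairlane Pharma AG → Brightpath Energy Co. (R3): 100% × 77% × 41% = 31.57% of Harbor Media Ltd.
Chain via Wildmere Services GmbH → Cobalt Foods Inc. (R3): 27% × 27% × 25% = 1.8225% of Harbor Media Ltd.
Aggregating (R2): 31.57% + 1.8225% = 33.3925%.

33.3925%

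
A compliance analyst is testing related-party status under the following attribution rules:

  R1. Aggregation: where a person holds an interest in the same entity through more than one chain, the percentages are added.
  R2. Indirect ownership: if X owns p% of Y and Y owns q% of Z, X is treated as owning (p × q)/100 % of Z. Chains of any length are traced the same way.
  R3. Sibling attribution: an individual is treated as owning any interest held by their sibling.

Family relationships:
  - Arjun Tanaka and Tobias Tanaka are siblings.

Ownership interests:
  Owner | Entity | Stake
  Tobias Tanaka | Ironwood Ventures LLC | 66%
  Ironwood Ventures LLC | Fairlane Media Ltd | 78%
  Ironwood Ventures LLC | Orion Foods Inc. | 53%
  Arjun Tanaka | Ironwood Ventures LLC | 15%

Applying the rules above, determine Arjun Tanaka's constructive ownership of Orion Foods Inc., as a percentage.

42.93%

By sibling attribution (R3), Arjun Tanaka is treated as also owning Tobias Tanaka's interest in Ironwood Ventures LLC, giving 15% + 66% = 81%.
Chain via Ironwood Ventures LLC (R2): 81% × 53% = 42.93% of Orion Foods Inc.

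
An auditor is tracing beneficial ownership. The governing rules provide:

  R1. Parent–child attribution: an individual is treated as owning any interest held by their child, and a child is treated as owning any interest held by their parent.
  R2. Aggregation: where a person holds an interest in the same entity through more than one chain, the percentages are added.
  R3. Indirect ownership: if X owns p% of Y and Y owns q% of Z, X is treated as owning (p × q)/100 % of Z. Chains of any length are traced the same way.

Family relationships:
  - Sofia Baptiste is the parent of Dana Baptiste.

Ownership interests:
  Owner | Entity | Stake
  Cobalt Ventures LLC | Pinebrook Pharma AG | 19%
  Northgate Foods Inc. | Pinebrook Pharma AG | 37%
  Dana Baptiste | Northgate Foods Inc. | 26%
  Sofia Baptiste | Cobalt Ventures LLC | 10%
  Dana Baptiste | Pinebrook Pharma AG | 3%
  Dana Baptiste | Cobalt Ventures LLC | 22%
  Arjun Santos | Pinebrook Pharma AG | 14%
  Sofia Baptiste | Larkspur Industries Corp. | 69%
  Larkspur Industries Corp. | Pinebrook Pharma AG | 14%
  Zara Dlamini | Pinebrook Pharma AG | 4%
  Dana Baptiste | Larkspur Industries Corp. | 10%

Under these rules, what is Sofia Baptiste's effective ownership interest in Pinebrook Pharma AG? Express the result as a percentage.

By parent–child attribution (R1), Sofia Baptiste is treated as also owning Dana Baptiste's interest in Larkspur Industries Corp, giving 69% + 10% = 79%.
By parent–child attribution (R1), Sofia Baptiste is treated as also owning Dana Baptiste's interest in Cobalt Ventures LLC, giving 10% + 22% = 32%.
By parent–child attribution (R1), Sofia Baptiste is treated as owning Dana Baptiste's 26% interest in Northgate Foods Inc.
By parent–child attribution (R1), Sofia Baptiste is treated as owning Dana Baptiste's 3% interest in Pinebrook Pharma AG.
Chain via Larkspur Industries Corp. (R3): 79% × 14% = 11.06% of Pinebrook Pharma AG.
Chain via Cobalt Ventures LLC (R3): 32% × 19% = 6.08% of Pinebrook Pharma AG.
Chain via Northgate Foods Inc. (R3): 26% × 37% = 9.62% of Pinebrook Pharma AG.
Direct interest in Pinebrook Pharma AG: 3%.
Aggregating (R2): 11.06% + 6.08% + 9.62% + 3% = 29.76%.

29.76%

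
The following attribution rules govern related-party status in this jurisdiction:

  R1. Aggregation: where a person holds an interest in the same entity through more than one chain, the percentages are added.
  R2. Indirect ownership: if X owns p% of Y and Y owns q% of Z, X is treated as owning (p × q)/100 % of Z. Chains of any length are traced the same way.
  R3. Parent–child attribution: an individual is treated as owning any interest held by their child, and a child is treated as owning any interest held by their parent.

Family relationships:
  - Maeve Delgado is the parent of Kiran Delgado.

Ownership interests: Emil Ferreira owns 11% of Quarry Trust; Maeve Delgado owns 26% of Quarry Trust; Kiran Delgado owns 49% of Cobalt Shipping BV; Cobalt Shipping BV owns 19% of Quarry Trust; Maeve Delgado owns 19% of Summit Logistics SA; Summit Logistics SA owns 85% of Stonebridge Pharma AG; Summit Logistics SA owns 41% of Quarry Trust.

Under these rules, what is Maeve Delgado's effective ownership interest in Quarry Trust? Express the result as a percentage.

By parent–child attribution (R3), Maeve Delgado is treated as owning Kiran Delgado's 49% interest in Cobalt Shipping BV.
Chain via Summit Logistics SA (R2): 19% × 41% = 7.79% of Quarry Trust.
Direct interest in Quarry Trust: 26%.
Chain via Cobalt Shipping BV (R2): 49% × 19% = 9.31% of Quarry Trust.
Aggregating (R1): 7.79% + 26% + 9.31% = 43.1%.

43.1%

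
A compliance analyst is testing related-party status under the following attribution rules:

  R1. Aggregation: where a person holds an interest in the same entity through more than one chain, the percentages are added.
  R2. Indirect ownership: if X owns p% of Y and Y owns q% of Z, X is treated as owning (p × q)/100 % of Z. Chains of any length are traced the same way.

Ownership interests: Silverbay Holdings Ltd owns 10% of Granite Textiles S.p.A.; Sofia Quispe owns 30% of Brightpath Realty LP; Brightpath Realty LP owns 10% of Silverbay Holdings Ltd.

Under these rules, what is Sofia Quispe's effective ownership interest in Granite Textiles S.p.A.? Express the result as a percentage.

0.3%

Chain via Brightpath Realty LP → Silverbay Holdings Ltd (R2): 30% × 10% × 10% = 0.3% of Granite Textiles S.p.A.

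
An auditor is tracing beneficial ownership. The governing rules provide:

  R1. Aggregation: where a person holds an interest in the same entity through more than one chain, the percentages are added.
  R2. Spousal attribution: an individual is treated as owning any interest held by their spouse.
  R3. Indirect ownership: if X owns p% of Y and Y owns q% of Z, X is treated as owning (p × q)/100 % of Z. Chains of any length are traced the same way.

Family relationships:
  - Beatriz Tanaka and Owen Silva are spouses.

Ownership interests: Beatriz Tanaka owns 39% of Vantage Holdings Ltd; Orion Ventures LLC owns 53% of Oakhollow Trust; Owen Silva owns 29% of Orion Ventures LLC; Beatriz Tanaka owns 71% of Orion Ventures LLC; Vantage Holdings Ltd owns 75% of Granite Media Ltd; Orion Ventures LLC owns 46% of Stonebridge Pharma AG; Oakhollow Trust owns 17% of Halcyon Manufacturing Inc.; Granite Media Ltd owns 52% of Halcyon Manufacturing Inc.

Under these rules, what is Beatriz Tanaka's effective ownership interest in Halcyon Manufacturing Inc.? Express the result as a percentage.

By spousal attribution (R2), Beatriz Tanaka is treated as also owning Owen Silva's interest in Orion Ventures LLC, giving 71% + 29% = 100%.
Chain via Vantage Holdings Ltd → Granite Media Ltd (R3): 39% × 75% × 52% = 15.21% of Halcyon Manufacturing Inc.
Chain via Orion Ventures LLC → Oakhollow Trust (R3): 100% × 53% × 17% = 9.01% of Halcyon Manufacturing Inc.
Aggregating (R1): 15.21% + 9.01% = 24.22%.

24.22%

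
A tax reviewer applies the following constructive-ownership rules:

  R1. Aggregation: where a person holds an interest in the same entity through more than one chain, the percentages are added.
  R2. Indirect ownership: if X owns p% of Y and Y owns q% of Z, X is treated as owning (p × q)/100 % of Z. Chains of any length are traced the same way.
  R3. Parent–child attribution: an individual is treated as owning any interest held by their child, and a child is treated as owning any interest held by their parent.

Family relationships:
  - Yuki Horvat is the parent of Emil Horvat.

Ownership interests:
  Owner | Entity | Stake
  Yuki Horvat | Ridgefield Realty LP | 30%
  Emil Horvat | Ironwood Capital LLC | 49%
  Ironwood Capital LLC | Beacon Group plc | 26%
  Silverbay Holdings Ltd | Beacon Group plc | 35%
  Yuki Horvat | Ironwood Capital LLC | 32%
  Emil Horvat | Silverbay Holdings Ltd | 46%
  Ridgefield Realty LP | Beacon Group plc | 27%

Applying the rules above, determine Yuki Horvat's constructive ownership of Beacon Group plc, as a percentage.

45.26%

By parent–child attribution (R3), Yuki Horvat is treated as also owning Emil Horvat's interest in Ironwood Capital LLC, giving 32% + 49% = 81%.
By parent–child attribution (R3), Yuki Horvat is treated as owning Emil Horvat's 46% interest in Silverbay Holdings Ltd.
Chain via Ridgefield Realty LP (R2): 30% × 27% = 8.1% of Beacon Group plc.
Chain via Ironwood Capital LLC (R2): 81% × 26% = 21.06% of Beacon Group plc.
Chain via Silverbay Holdings Ltd (R2): 46% × 35% = 16.1% of Beacon Group plc.
Aggregating (R1): 8.1% + 21.06% + 16.1% = 45.26%.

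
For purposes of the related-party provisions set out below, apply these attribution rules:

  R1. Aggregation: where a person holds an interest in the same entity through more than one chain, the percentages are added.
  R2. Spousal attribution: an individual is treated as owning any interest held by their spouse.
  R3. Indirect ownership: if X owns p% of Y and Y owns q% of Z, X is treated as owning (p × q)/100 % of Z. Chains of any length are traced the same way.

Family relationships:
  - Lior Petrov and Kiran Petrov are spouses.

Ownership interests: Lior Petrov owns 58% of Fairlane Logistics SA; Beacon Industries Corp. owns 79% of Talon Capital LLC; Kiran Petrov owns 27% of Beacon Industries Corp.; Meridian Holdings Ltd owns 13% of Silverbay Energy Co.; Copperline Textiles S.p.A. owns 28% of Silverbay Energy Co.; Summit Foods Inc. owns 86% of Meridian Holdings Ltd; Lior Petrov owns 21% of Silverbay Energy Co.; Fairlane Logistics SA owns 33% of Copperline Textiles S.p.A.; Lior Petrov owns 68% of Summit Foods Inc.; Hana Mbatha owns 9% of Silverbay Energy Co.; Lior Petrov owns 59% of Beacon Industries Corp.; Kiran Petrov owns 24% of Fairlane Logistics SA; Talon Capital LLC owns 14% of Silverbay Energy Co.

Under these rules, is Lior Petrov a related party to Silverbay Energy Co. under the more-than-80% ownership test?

No

By spousal attribution (R2), Lior Petrov is treated as also owning Kiran Petrov's interest in Fairlane Logistics SA, giving 58% + 24% = 82%.
By spousal attribution (R2), Lior Petrov is treated as also owning Kiran Petrov's interest in Beacon Industries Corp, giving 59% + 27% = 86%.
Chain via Fairlane Logistics SA → Copperline Textiles S.p.A. (R3): 82% × 33% × 28% = 7.5768% of Silverbay Energy Co.
Chain via Beacon Industries Corp. → Talon Capital LLC (R3): 86% × 79% × 14% = 9.5116% of Silverbay Energy Co.
Chain via Summit Foods Inc. → Meridian Holdings Ltd (R3): 68% × 86% × 13% = 7.6024% of Silverbay Energy Co.
Direct interest in Silverbay Energy Co: 21%.
Aggregating (R1): 7.5768% + 9.5116% + 7.6024% + 21% = 45.6908%.
45.6908% does not exceed the 80% threshold, so Lior is not a related party to Silverbay Energy Co.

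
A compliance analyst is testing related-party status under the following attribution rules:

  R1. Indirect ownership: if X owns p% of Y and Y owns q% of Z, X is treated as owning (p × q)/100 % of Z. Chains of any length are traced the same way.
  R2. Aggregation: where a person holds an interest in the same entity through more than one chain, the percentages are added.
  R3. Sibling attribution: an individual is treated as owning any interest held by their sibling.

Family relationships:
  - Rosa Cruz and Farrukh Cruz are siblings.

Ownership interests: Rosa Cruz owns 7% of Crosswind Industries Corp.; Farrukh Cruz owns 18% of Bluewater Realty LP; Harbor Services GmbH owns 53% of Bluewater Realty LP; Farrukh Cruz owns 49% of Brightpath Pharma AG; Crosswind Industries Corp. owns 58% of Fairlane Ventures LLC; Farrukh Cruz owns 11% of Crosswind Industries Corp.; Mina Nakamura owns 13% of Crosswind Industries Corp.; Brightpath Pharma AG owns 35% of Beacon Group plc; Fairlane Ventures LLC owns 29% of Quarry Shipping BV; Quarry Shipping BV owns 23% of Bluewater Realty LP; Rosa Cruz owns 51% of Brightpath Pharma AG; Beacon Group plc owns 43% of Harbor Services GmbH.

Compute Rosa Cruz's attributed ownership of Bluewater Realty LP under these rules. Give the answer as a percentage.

26.672848%

By sibling attribution (R3), Rosa Cruz is treated as also owning Farrukh Cruz's interest in Crosswind Industries Corp, giving 7% + 11% = 18%.
By sibling attribution (R3), Rosa Cruz is treated as also owning Farrukh Cruz's interest in Brightpath Pharma AG, giving 51% + 49% = 100%.
By sibling attribution (R3), Rosa Cruz is treated as owning Farrukh Cruz's 18% interest in Bluewater Realty LP.
Chain via Crosswind Industries Corp. → Fairlane Ventures LLC → Quarry Shipping BV (R1): 18% × 58% × 29% × 23% = 0.696348% of Bluewater Realty LP.
Chain via Brightpath Pharma AG → Beacon Group plc → Harbor Services GmbH (R1): 100% × 35% × 43% × 53% = 7.9765% of Bluewater Realty LP.
Direct interest in Bluewater Realty LP: 18%.
Aggregating (R2): 0.696348% + 7.9765% + 18% = 26.672848%.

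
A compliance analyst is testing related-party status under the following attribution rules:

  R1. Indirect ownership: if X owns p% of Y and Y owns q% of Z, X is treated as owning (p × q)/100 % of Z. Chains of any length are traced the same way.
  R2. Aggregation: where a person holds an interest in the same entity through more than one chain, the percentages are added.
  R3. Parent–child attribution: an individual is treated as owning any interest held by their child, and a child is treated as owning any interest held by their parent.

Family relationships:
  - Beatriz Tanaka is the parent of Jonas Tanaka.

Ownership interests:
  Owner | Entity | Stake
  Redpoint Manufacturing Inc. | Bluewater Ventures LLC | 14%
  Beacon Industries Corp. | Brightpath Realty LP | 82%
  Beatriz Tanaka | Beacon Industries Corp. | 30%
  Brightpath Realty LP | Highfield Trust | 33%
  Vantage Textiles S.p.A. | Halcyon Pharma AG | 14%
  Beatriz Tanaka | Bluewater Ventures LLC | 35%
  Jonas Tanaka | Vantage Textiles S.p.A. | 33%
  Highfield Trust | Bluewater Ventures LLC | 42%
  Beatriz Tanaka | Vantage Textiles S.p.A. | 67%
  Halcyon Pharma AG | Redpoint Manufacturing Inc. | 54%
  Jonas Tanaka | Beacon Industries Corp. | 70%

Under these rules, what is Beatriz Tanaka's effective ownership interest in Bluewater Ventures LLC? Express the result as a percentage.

47.4236%

By parent–child attribution (R3), Beatriz Tanaka is treated as also owning Jonas Tanaka's interest in Beacon Industries Corp, giving 30% + 70% = 100%.
By parent–child attribution (R3), Beatriz Tanaka is treated as also owning Jonas Tanaka's interest in Vantage Textiles S.p.A, giving 67% + 33% = 100%.
Chain via Beacon Industries Corp. → Brightpath Realty LP → Highfield Trust (R1): 100% × 82% × 33% × 42% = 11.3652% of Bluewater Ventures LLC.
Chain via Vantage Textiles S.p.A. → Halcyon Pharma AG → Redpoint Manufacturing Inc. (R1): 100% × 14% × 54% × 14% = 1.0584% of Bluewater Ventures LLC.
Direct interest in Bluewater Ventures LLC: 35%.
Aggregating (R2): 11.3652% + 1.0584% + 35% = 47.4236%.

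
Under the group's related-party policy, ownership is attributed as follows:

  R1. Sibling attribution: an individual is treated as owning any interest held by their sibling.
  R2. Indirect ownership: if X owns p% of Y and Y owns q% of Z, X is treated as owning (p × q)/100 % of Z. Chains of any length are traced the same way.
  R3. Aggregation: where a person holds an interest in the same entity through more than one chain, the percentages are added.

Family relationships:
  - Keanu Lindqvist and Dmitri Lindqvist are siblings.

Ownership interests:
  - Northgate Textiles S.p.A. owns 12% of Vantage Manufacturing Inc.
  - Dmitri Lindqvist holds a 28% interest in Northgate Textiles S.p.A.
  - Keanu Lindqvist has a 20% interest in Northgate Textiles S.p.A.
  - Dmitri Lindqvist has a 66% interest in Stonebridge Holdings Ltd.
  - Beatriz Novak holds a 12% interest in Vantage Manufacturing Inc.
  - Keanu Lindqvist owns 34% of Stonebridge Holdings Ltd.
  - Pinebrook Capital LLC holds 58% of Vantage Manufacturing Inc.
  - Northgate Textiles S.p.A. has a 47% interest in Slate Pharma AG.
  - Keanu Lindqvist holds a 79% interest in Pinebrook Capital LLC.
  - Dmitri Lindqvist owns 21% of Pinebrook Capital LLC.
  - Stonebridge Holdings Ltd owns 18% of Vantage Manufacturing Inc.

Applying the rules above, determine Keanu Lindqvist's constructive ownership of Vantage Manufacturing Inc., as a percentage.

81.76%

By sibling attribution (R1), Keanu Lindqvist is treated as also owning Dmitri Lindqvist's interest in Pinebrook Capital LLC, giving 79% + 21% = 100%.
By sibling attribution (R1), Keanu Lindqvist is treated as also owning Dmitri Lindqvist's interest in Stonebridge Holdings Ltd, giving 34% + 66% = 100%.
By sibling attribution (R1), Keanu Lindqvist is treated as also owning Dmitri Lindqvist's interest in Northgate Textiles S.p.A, giving 20% + 28% = 48%.
Chain via Pinebrook Capital LLC (R2): 100% × 58% = 58% of Vantage Manufacturing Inc.
Chain via Stonebridge Holdings Ltd (R2): 100% × 18% = 18% of Vantage Manufacturing Inc.
Chain via Northgate Textiles S.p.A. (R2): 48% × 12% = 5.76% of Vantage Manufacturing Inc.
Aggregating (R3): 58% + 18% + 5.76% = 81.76%.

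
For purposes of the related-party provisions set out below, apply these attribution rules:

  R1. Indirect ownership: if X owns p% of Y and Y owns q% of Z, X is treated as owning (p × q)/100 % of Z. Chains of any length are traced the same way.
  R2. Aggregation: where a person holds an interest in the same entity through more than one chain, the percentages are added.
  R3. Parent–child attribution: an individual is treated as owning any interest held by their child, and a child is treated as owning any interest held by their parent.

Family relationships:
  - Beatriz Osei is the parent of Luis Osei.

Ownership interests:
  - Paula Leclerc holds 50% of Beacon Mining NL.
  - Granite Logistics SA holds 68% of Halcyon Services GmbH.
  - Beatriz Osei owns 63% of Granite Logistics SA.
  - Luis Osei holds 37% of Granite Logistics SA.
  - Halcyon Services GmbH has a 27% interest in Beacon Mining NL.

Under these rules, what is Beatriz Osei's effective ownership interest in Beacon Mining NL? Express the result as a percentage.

By parent–child attribution (R3), Beatriz Osei is treated as also owning Luis Osei's interest in Granite Logistics SA, giving 63% + 37% = 100%.
Chain via Granite Logistics SA → Halcyon Services GmbH (R1): 100% × 68% × 27% = 18.36% of Beacon Mining NL.

18.36%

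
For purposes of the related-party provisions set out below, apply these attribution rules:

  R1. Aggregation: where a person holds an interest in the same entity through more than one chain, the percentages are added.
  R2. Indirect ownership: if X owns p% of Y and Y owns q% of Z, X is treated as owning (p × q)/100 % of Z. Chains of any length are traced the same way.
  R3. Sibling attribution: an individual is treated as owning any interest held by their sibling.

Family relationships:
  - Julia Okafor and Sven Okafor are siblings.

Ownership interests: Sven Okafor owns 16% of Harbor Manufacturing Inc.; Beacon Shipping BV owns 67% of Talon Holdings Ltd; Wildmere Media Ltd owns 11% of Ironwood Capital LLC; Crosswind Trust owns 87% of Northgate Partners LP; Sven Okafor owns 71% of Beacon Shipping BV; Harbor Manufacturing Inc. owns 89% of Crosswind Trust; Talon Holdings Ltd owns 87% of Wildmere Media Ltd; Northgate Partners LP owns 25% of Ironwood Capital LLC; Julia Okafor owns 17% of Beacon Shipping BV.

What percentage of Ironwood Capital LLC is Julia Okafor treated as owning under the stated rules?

By sibling attribution (R3), Julia Okafor is treated as also owning Sven Okafor's interest in Beacon Shipping BV, giving 17% + 71% = 88%.
By sibling attribution (R3), Julia Okafor is treated as owning Sven Okafor's 16% interest in Harbor Manufacturing Inc.
Chain via Beacon Shipping BV → Talon Holdings Ltd → Wildmere Media Ltd (R2): 88% × 67% × 87% × 11% = 5.642472% of Ironwood Capital LLC.
Chain via Harbor Manufacturing Inc. → Crosswind Trust → Northgate Partners LP (R2): 16% × 89% × 87% × 25% = 3.0972% of Ironwood Capital LLC.
Aggregating (R1): 5.642472% + 3.0972% = 8.739672%.

8.739672%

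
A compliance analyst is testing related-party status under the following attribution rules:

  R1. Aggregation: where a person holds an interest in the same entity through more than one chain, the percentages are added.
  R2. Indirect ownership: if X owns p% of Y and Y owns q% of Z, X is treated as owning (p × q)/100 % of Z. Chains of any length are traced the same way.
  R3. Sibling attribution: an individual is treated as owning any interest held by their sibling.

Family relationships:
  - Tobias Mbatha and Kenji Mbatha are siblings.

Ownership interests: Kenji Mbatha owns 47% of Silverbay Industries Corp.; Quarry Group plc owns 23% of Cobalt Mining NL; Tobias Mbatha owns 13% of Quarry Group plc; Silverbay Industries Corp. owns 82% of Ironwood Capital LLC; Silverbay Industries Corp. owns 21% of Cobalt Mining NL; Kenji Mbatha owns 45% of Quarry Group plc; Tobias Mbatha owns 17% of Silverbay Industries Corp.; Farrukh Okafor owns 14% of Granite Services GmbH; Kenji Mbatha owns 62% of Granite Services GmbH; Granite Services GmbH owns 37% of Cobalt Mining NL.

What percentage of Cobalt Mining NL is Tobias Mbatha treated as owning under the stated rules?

49.72%

By sibling attribution (R3), Tobias Mbatha is treated as also owning Kenji Mbatha's interest in Silverbay Industries Corp, giving 17% + 47% = 64%.
By sibling attribution (R3), Tobias Mbatha is treated as also owning Kenji Mbatha's interest in Quarry Group plc, giving 13% + 45% = 58%.
By sibling attribution (R3), Tobias Mbatha is treated as owning Kenji Mbatha's 62% interest in Granite Services GmbH.
Chain via Silverbay Industries Corp. (R2): 64% × 21% = 13.44% of Cobalt Mining NL.
Chain via Quarry Group plc (R2): 58% × 23% = 13.34% of Cobalt Mining NL.
Chain via Granite Services GmbH (R2): 62% × 37% = 22.94% of Cobalt Mining NL.
Aggregating (R1): 13.44% + 13.34% + 22.94% = 49.72%.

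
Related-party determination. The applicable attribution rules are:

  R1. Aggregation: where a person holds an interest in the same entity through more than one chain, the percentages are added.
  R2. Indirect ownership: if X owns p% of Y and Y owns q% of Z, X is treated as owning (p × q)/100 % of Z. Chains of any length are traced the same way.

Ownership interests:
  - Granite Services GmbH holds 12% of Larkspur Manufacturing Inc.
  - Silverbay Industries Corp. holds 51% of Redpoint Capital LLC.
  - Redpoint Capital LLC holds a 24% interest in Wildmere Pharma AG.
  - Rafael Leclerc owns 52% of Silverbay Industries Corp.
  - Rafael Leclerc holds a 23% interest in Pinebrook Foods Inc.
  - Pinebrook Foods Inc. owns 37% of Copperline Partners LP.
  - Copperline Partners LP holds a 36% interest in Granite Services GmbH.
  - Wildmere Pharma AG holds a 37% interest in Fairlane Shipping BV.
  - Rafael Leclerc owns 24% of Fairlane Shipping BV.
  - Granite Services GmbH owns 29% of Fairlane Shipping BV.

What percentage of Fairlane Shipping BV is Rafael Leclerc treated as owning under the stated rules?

27.24342%

Chain via Pinebrook Foods Inc. → Copperline Partners LP → Granite Services GmbH (R2): 23% × 37% × 36% × 29% = 0.888444% of Fairlane Shipping BV.
Chain via Silverbay Industries Corp. → Redpoint Capital LLC → Wildmere Pharma AG (R2): 52% × 51% × 24% × 37% = 2.354976% of Fairlane Shipping BV.
Direct interest in Fairlane Shipping BV: 24%.
Aggregating (R1): 0.888444% + 2.354976% + 24% = 27.24342%.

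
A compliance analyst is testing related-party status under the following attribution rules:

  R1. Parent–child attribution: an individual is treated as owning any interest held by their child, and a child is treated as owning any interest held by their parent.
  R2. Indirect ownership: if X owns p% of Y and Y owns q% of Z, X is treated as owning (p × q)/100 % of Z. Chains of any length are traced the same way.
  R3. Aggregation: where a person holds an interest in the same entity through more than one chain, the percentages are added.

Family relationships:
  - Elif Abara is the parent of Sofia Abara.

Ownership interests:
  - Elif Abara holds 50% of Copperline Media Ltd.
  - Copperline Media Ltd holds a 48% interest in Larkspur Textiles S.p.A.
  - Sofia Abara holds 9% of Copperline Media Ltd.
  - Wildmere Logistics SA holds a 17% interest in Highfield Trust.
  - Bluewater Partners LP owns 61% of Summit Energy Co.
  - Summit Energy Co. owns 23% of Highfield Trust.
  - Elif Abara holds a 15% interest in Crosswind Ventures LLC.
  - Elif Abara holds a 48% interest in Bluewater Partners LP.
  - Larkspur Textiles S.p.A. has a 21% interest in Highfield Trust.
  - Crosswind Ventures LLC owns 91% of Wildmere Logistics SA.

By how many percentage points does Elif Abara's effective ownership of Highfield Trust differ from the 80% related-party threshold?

64.9979

By parent–child attribution (R1), Elif Abara is treated as also owning Sofia Abara's interest in Copperline Media Ltd, giving 50% + 9% = 59%.
Chain via Copperline Media Ltd → Larkspur Textiles S.p.A. (R2): 59% × 48% × 21% = 5.9472% of Highfield Trust.
Chain via Bluewater Partners LP → Summit Energy Co. (R2): 48% × 61% × 23% = 6.7344% of Highfield Trust.
Chain via Crosswind Ventures LLC → Wildmere Logistics SA (R2): 15% × 91% × 17% = 2.3205% of Highfield Trust.
Aggregating (R3): 5.9472% + 6.7344% + 2.3205% = 15.0021%.
15.0021% falls short of the 80% threshold by 64.9979 percentage points.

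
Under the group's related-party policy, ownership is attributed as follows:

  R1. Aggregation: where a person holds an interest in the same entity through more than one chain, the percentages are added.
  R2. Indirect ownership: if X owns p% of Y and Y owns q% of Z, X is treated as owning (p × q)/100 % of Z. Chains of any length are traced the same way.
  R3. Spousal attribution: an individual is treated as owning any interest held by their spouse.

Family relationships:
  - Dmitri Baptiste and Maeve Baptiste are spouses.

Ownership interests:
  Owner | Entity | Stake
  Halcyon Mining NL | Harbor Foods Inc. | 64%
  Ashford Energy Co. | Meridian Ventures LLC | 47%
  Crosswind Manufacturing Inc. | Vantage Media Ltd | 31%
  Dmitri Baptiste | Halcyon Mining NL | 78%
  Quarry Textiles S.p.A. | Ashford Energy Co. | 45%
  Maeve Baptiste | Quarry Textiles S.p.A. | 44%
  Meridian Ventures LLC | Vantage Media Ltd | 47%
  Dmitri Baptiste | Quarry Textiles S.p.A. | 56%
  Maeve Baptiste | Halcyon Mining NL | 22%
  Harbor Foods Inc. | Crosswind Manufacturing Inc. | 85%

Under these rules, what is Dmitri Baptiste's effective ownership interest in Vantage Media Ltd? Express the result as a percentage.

26.8045%

By spousal attribution (R3), Dmitri Baptiste is treated as also owning Maeve Baptiste's interest in Halcyon Mining NL, giving 78% + 22% = 100%.
By spousal attribution (R3), Dmitri Baptiste is treated as also owning Maeve Baptiste's interest in Quarry Textiles S.p.A, giving 56% + 44% = 100%.
Chain via Halcyon Mining NL → Harbor Foods Inc. → Crosswind Manufacturing Inc. (R2): 100% × 64% × 85% × 31% = 16.864% of Vantage Media Ltd.
Chain via Quarry Textiles S.p.A. → Ashford Energy Co. → Meridian Ventures LLC (R2): 100% × 45% × 47% × 47% = 9.9405% of Vantage Media Ltd.
Aggregating (R1): 16.864% + 9.9405% = 26.8045%.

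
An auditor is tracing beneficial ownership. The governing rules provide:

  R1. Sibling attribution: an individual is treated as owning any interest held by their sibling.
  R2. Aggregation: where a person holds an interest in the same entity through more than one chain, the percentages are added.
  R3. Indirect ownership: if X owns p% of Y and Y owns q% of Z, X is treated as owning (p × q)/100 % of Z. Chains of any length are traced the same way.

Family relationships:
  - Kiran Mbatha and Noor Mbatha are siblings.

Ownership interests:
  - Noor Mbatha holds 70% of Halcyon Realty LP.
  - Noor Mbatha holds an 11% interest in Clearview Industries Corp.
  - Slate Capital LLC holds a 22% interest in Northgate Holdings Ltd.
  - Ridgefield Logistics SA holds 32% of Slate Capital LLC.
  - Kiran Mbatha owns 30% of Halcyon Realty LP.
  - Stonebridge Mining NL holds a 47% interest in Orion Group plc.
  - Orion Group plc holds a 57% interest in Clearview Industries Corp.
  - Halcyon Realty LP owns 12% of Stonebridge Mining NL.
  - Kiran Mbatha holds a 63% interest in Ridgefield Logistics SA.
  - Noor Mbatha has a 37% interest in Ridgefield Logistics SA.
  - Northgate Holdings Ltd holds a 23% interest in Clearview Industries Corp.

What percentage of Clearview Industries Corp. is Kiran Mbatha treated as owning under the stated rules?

15.834%

By sibling attribution (R1), Kiran Mbatha is treated as also owning Noor Mbatha's interest in Halcyon Realty LP, giving 30% + 70% = 100%.
By sibling attribution (R1), Kiran Mbatha is treated as also owning Noor Mbatha's interest in Ridgefield Logistics SA, giving 63% + 37% = 100%.
By sibling attribution (R1), Kiran Mbatha is treated as owning Noor Mbatha's 11% interest in Clearview Industries Corp.
Chain via Halcyon Realty LP → Stonebridge Mining NL → Orion Group plc (R3): 100% × 12% × 47% × 57% = 3.2148% of Clearview Industries Corp.
Chain via Ridgefield Logistics SA → Slate Capital LLC → Northgate Holdings Ltd (R3): 100% × 32% × 22% × 23% = 1.6192% of Clearview Industries Corp.
Direct interest in Clearview Industries Corp: 11%.
Aggregating (R2): 3.2148% + 1.6192% + 11% = 15.834%.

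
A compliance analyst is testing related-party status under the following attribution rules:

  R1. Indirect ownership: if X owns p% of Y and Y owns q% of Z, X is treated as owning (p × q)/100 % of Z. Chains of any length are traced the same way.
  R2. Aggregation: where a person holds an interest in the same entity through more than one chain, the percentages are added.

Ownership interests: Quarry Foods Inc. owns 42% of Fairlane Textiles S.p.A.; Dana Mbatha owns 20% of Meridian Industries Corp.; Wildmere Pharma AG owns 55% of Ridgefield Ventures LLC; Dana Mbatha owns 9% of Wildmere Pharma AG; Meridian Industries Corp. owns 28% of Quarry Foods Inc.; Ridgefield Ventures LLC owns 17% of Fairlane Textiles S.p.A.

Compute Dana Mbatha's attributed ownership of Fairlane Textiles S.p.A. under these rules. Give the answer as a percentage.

Chain via Wildmere Pharma AG → Ridgefield Ventures LLC (R1): 9% × 55% × 17% = 0.8415% of Fairlane Textiles S.p.A.
Chain via Meridian Industries Corp. → Quarry Foods Inc. (R1): 20% × 28% × 42% = 2.352% of Fairlane Textiles S.p.A.
Aggregating (R2): 0.8415% + 2.352% = 3.1935%.

3.1935%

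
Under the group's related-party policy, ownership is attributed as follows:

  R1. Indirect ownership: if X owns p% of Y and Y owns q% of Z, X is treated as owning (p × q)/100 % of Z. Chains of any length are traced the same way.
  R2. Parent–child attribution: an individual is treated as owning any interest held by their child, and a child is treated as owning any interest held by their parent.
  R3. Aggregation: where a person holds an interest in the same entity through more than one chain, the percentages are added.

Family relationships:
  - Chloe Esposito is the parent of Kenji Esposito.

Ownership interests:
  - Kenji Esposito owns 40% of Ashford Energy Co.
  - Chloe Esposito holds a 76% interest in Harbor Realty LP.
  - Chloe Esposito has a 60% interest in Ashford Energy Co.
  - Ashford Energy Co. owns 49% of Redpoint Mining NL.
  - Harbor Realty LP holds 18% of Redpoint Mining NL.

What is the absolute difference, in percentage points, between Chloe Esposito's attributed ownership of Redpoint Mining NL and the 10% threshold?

52.68

By parent–child attribution (R2), Chloe Esposito is treated as also owning Kenji Esposito's interest in Ashford Energy Co, giving 60% + 40% = 100%.
Chain via Harbor Realty LP (R1): 76% × 18% = 13.68% of Redpoint Mining NL.
Chain via Ashford Energy Co. (R1): 100% × 49% = 49% of Redpoint Mining NL.
Aggregating (R3): 13.68% + 49% = 62.68%.
62.68% exceeds the 10% threshold by 52.68 percentage points.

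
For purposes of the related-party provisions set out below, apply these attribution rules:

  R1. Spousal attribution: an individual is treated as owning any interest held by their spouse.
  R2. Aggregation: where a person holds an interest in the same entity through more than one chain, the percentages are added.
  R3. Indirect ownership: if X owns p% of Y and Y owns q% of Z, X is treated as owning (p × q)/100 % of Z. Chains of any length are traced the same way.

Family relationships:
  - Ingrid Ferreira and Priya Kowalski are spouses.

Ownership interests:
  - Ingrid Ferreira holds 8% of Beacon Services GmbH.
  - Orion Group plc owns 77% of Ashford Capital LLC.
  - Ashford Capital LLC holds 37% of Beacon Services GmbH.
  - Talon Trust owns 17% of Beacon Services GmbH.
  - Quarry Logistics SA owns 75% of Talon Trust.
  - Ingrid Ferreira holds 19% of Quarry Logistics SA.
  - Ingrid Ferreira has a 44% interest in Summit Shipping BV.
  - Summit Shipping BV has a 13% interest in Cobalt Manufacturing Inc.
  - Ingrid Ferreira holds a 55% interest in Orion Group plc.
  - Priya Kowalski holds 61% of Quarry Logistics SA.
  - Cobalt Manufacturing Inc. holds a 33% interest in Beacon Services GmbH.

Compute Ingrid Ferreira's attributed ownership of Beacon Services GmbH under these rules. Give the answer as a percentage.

35.7571%

By spousal attribution (R1), Ingrid Ferreira is treated as also owning Priya Kowalski's interest in Quarry Logistics SA, giving 19% + 61% = 80%.
Chain via Orion Group plc → Ashford Capital LLC (R3): 55% × 77% × 37% = 15.6695% of Beacon Services GmbH.
Chain via Summit Shipping BV → Cobalt Manufacturing Inc. (R3): 44% × 13% × 33% = 1.8876% of Beacon Services GmbH.
Chain via Quarry Logistics SA → Talon Trust (R3): 80% × 75% × 17% = 10.2% of Beacon Services GmbH.
Direct interest in Beacon Services GmbH: 8%.
Aggregating (R2): 15.6695% + 1.8876% + 10.2% + 8% = 35.7571%.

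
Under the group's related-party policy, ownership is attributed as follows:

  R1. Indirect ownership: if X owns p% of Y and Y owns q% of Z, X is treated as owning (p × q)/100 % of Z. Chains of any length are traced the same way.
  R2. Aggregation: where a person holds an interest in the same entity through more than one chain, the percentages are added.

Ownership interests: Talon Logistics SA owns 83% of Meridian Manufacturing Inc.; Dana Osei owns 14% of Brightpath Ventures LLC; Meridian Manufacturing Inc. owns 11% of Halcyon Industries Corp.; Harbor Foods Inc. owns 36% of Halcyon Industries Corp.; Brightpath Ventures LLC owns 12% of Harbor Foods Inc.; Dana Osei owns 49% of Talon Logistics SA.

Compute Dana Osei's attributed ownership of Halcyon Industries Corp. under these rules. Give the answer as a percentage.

5.0785%

Chain via Brightpath Ventures LLC → Harbor Foods Inc. (R1): 14% × 12% × 36% = 0.6048% of Halcyon Industries Corp.
Chain via Talon Logistics SA → Meridian Manufacturing Inc. (R1): 49% × 83% × 11% = 4.4737% of Halcyon Industries Corp.
Aggregating (R2): 0.6048% + 4.4737% = 5.0785%.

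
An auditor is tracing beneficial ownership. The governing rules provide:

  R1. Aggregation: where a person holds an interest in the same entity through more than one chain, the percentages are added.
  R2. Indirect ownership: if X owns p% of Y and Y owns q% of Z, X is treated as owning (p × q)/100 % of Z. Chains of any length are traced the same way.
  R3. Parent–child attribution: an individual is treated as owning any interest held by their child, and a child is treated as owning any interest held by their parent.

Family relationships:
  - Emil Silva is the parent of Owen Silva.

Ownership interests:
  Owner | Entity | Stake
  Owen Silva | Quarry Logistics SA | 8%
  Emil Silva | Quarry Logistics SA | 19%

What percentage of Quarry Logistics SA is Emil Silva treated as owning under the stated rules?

27%

By parent–child attribution (R3), Emil Silva is treated as also owning Owen Silva's interest in Quarry Logistics SA, giving 19% + 8% = 27%.
Direct interest in Quarry Logistics SA: 27%.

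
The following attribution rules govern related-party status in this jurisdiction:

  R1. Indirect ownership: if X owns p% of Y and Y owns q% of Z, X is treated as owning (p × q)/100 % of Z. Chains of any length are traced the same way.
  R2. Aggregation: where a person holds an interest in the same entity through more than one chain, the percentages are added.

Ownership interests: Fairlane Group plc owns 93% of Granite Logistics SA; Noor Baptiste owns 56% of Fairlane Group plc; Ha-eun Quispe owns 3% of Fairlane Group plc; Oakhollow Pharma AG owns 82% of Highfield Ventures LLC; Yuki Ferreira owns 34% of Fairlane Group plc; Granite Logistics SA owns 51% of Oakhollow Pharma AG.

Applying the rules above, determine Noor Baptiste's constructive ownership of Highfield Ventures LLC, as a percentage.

Chain via Fairlane Group plc → Granite Logistics SA → Oakhollow Pharma AG (R1): 56% × 93% × 51% × 82% = 21.779856% of Highfield Ventures LLC.

21.779856%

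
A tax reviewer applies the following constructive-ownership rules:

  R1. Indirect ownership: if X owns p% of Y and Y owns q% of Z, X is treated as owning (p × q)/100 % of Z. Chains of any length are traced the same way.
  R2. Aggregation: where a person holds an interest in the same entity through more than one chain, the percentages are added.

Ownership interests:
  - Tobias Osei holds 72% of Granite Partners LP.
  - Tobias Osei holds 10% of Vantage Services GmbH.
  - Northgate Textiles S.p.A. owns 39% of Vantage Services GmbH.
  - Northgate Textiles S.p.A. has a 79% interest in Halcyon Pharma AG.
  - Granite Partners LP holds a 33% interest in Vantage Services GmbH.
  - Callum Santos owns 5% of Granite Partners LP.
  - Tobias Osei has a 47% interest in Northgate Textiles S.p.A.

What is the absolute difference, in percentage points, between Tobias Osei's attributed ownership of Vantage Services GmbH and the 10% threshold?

42.09

Chain via Northgate Textiles S.p.A. (R1): 47% × 39% = 18.33% of Vantage Services GmbH.
Chain via Granite Partners LP (R1): 72% × 33% = 23.76% of Vantage Services GmbH.
Direct interest in Vantage Services GmbH: 10%.
Aggregating (R2): 18.33% + 23.76% + 10% = 52.09%.
52.09% exceeds the 10% threshold by 42.09 percentage points.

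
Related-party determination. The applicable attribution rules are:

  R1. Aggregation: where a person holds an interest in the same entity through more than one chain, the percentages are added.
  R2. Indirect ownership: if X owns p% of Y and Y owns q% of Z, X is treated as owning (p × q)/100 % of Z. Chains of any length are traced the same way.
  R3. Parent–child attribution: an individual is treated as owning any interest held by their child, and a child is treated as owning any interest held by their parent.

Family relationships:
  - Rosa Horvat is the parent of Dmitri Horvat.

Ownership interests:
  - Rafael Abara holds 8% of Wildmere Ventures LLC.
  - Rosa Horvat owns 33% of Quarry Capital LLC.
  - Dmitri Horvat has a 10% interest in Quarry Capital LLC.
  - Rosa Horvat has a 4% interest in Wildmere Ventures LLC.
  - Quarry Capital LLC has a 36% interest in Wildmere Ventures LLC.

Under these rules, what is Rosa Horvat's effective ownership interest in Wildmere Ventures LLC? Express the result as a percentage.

By parent–child attribution (R3), Rosa Horvat is treated as also owning Dmitri Horvat's interest in Quarry Capital LLC, giving 33% + 10% = 43%.
Chain via Quarry Capital LLC (R2): 43% × 36% = 15.48% of Wildmere Ventures LLC.
Direct interest in Wildmere Ventures LLC: 4%.
Aggregating (R1): 15.48% + 4% = 19.48%.

19.48%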